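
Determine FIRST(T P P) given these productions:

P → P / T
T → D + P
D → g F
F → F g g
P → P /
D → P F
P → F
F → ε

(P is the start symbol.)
FIRST sets of the non-terminals involved (from the grammar, by fixed-point iteration):
  FIRST(T) = { '+', '/', 'g' }

To compute FIRST(T P P), process the symbols left to right:
Symbol T is a non-terminal. Add FIRST(T) \ {ε} = { '+', '/', 'g' }
T is not nullable (ε ∉ FIRST(T)), so stop here.
FIRST(T P P) = { '+', '/', 'g' }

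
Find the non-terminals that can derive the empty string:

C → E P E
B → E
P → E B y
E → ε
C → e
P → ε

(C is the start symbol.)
A non-terminal is nullable if it can derive ε (the empty string): either it has an ε-production, or it has a production whose right-hand side consists entirely of nullable non-terminals.

ε-productions: E → ε, P → ε
So E, P are immediately nullable.
C → E P E: every symbol on the right is nullable, so C is nullable too.
B → E: every symbol on the right is nullable, so B is nullable too.
Every non-terminal is now nullable.
Nullable = { 'B', 'C', 'E', 'P' }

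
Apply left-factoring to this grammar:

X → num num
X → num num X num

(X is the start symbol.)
X → num num X'
X' → ε
X' → X num

Left-factoring transforms A → αβ₁ | αβ₂ into A → αA' and A' → β₁ | β₂
(α is the longest common prefix among the alternatives). Repeat until
no nonterminal has two alternatives with a common prefix.

Round 1: X has alternatives sharing prefix 'num num'. Introduce X': X → num num X'
  Add: X' → ε
  Add: X' → X num

No remaining common prefixes — done.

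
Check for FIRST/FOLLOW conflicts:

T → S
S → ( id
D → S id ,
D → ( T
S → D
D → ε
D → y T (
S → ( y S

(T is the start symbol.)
Yes. S → '(' id with FOLLOW(S) on { '(' }; S → '(' y S with FOLLOW(S) on { '(' }; D → S id ',' with FOLLOW(D) on { '(', 'id' }; D → '(' T with FOLLOW(D) on { '(' }

A FIRST/FOLLOW conflict occurs when a non-terminal N has a nullable alternative N → β (β ⇒* ε) and another alternative N → α with FIRST(α) ∩ FOLLOW(N) ≠ ∅: on such a lookahead the parser cannot decide between expanding α and letting N vanish via β.

Nullable non-terminals: D, S, T.
FIRST sets used below: FIRST(S) = { '(', 'id', 'y', ε }, FIRST(D) = { '(', 'id', 'y', ε }

D: nullable alternative(s) D → ε; FOLLOW(D) = { $, '(', 'id' }
  D → S id ,: FIRST \ {ε} = { '(', 'id', 'y' } — overlaps FOLLOW(D) on { '(', 'id' }: CONFLICT
  D → ( T: FIRST \ {ε} = { '(' } — overlaps FOLLOW(D) on { '(' }: CONFLICT
  D → ε: FIRST \ {ε} = { } — this is the only nullable alternative, skip
  D → y T (: FIRST \ {ε} = { 'y' } — disjoint from FOLLOW(D)

S: nullable alternative(s) S → D; FOLLOW(S) = { $, '(', 'id' }
  S → ( id: FIRST \ {ε} = { '(' } — overlaps FOLLOW(S) on { '(' }: CONFLICT
  S → D: FIRST \ {ε} = { '(', 'id', 'y' } — this is the only nullable alternative, skip
  S → ( y S: FIRST \ {ε} = { '(' } — overlaps FOLLOW(S) on { '(' }: CONFLICT
T has a nullable alternative but only one production, so nothing to check.

So the grammar has 4 FIRST/FOLLOW conflicts (marked CONFLICT above).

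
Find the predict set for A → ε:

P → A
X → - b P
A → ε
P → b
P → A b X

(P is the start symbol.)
{ $, 'b' }

PREDICT(A → ε) = (FIRST(RHS) \ {ε}) ∪ (FOLLOW(A) if ε ∈ FIRST(RHS), i.e. RHS ⇒* ε)
The right-hand side is ε (FIRST(ε) = { ε }), so the predict set is FOLLOW(A) = { $, 'b' }
PREDICT(A → ε) = { $, 'b' }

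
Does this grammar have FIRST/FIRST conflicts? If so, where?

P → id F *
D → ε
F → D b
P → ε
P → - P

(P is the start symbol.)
No FIRST/FIRST conflicts.

Productions for P:
  P → id F *: FIRST = { 'id' }
  P → ε: FIRST = { ε }
  P → - P: FIRST = { '-' }
D, F have only one production, so no FIRST/FIRST conflict is possible there.

All alternatives of each non-terminal have pairwise disjoint FIRST sets.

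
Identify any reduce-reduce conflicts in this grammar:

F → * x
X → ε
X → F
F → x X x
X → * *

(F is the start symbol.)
No reduce-reduce conflicts

Augment with F' → F and build the canonical LR(0) collection (I0 = CLOSURE({[F' → . F]}), then GOTO on every symbol after a dot until no new states appear). It has 10 states:
  I0: { [F → . * x], [F → . x X x], [F' → . F] }  — shift
  I1: { [F → * . x] }  — shift
  I2: { [F' → F .] }  — accept
  I3: { [F → . * x], [F → . x X x], [F → x . X x], [X → . * *], [X → . F], [X → .] }  — shift, reduce
  I4: { [F → * . x], [X → * . *] }  — shift
  I5: { [X → F .] }  — reduce
  I6: { [F → x X . x] }  — shift
  I7: { [F → x X x .] }  — reduce
  I8: { [X → * * .] }  — reduce
  I9: { [F → * x .] }  — reduce

No state contains more than one complete item.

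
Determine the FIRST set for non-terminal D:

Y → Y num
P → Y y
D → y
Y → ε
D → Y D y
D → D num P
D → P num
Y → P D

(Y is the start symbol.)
FIRST sets of the other non-terminals involved (by the same procedure, iterated to a fixed point):
  FIRST(Y) = { 'num', 'y', ε }
  FIRST(P) = { 'num', 'y' }

From D → y:
  - y is a terminal: add 'y' and stop
From D → Y D y:
  - Y is a non-terminal: add FIRST(Y) \ {ε} = { 'num', 'y' }
    Y is nullable, so continue to the next symbol
  - D is the symbol being defined: contributes nothing new
    D is not nullable, so stop
From D → D num P:
  - D is the symbol being defined: contributes nothing new
    D is not nullable, so stop
From D → P num:
  - P is a non-terminal: add FIRST(P) \ {ε} = { 'num', 'y' }
    P is not nullable, so stop

Collecting: FIRST(D) = { 'num', 'y' }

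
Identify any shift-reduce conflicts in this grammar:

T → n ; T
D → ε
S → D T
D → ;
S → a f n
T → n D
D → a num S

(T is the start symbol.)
A shift-reduce conflict occurs when an LR(0) state has both:
  - a complete (reduce) item [A → α .] (dot at the end), and
  - a shift item [B → β . c γ] (dot before a terminal).

Augment with T' → T and build the canonical LR(0) collection (I0 = CLOSURE({[T' → . T]}), then GOTO on every symbol after a dot until no new states appear). It has 15 states:
  I0: { [T → . n ; T], [T → . n D], [T' → . T] }  — shift
  I1: { [T' → T .] }  — accept
  I2: { [D → . ;], [D → . a num S], [D → .], [T → n . ; T], [T → n . D] }  — shift, reduce
  I3: { [D → ; .], [T → . n ; T], [T → . n D], [T → n ; . T] }  — shift, reduce
  I4: { [T → n D .] }  — reduce
  I5: { [D → a . num S] }  — shift
  I6: { [D → . ;], [D → . a num S], [D → .], [D → a num . S], [S → . D T], [S → . a f n] }  — shift, reduce
  I7: { [D → ; .] }  — reduce
  I8: { [S → D . T], [T → . n ; T], [T → . n D] }  — shift
  I9: { [D → a num S .] }  — reduce
  I10: { [D → a . num S], [S → a . f n] }  — shift
  I11: { [S → a f . n] }  — shift
  I12: { [S → a f n .] }  — reduce
  I13: { [S → D T .] }  — reduce
  I14: { [T → n ; T .] }  — reduce

I2 contains reduce item [D → .] and shift items [D → . ;], [D → . a num S], [T → n . ; T] — shift-reduce conflict.
I3 contains reduce item [D → ; .] and shift items [T → . n ; T], [T → . n D] — shift-reduce conflict.
I6 contains reduce item [D → .] and shift items [D → . ;], [D → . a num S], [S → . a f n] — shift-reduce conflict.

Answer: Yes — I2: [D → .] vs [D → . ;]; I3: [D → ; .] vs [T → . n ; T]; I6: [D → .] vs [D → . ;]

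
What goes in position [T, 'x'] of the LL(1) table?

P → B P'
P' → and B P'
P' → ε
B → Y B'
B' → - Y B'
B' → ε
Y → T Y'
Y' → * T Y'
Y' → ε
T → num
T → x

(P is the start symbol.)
T → x

To find M[T, 'x'], we find productions for T where 'x' is in the predict set (PREDICT(N → α) = (FIRST(α) \ {ε}) ∪ (FOLLOW(N) if α ⇒* ε)).

T → num: PREDICT = { 'num' }
T → x: PREDICT = { 'x' }
  'x' is in predict set, so this production goes in M[T, 'x']

M[T, 'x'] = T → x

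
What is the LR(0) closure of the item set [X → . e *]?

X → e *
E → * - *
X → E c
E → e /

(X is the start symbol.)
Start with: [X → . e *]
The dot precedes the terminal e, so nothing is added.

CLOSURE = { [X → . e *] }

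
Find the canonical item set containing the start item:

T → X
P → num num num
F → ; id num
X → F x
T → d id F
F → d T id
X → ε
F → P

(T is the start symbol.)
First, augment the grammar with T' → T
I₀ = CLOSURE({ [T' → . T] }):
  [T' → . T] has the dot before T: add [T → . X], [T → . d id F]
  [T → . X] has the dot before X: add [X → . F x], [X → .]
  [X → . F x] has the dot before F: add [F → . ; id num], [F → . d T id], [F → . P]
  [F → . P] has the dot before P: add [P → . num num num]
No further items can be added.

I₀ = { [F → . ; id num], [F → . P], [F → . d T id], [P → . num num num], [T → . X], [T → . d id F], [T' → . T], [X → . F x], [X → .] }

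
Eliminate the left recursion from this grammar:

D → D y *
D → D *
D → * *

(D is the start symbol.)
D → * * D'
D' → y * D'
D' → * D'
D' → ε

D is directly left-recursive. The standard transformation for
  A → A α₁ | ... | A α_m | β₁ | ... | β_n
is
  A  → β₁ A' | ... | β_n A'
  A' → α₁ A' | ... | α_m A' | ε

D → * * becomes D → * * D'
D → D y * becomes D' → y * D'
D → D * becomes D' → * D'
Add D' → ε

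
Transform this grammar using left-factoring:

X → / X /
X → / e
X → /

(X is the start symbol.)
X → / X'
X' → X /
X' → e
X' → ε

Left-factoring transforms A → αβ₁ | αβ₂ into A → αA' and A' → β₁ | β₂
(α is the longest common prefix among the alternatives). Repeat until
no nonterminal has two alternatives with a common prefix.

Round 1: X has alternatives sharing prefix '/'. Introduce X': X → / X'
  Add: X' → X /
  Add: X' → e
  Add: X' → ε

No remaining common prefixes — done.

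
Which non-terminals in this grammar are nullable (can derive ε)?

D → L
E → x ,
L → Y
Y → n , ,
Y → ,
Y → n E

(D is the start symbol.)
None

A non-terminal is nullable if it can derive ε (the empty string): either it has an ε-production, or it has a production whose right-hand side consists entirely of nullable non-terminals.

There are no ε-productions, so no non-terminal can derive ε.
No non-terminals are nullable.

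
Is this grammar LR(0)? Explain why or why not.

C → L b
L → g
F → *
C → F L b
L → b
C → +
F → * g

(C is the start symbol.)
Augment with C' → C and build the canonical LR(0) collection (I0 = CLOSURE({[C' → . C]}), then GOTO on every symbol after a dot until no new states appear). It has 12 states:
  I0: { [C → . +], [C → . F L b], [C → . L b], [C' → . C], [F → . * g], [F → . *], [L → . b], [L → . g] }  — shift
  I1: { [F → * . g], [F → * .] }  — shift, reduce
  I2: { [C → + .] }  — reduce
  I3: { [C' → C .] }  — accept
  I4: { [C → F . L b], [L → . b], [L → . g] }  — shift
  I5: { [C → L . b] }  — shift
  I6: { [L → b .] }  — reduce
  I7: { [L → g .] }  — reduce
  I8: { [C → L b .] }  — reduce
  I9: { [C → F L . b] }  — shift
  I10: { [C → F L b .] }  — reduce
  I11: { [F → * g .] }  — reduce

Conflict in state I1:
  Shift-reduce conflict between [F → * .] and [F → * . g]
So the grammar is NOT LR(0).

Answer: No. Shift-reduce conflict between [F → * .] and [F → * . g]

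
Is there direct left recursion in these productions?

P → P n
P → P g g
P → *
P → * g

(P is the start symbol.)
P → P n: LEFT RECURSIVE (starts with P)
P → P g g: LEFT RECURSIVE (starts with P)
P → *: starts with '*'
P → * g: starts with '*'

The grammar has direct left recursion on: P.

Answer: Yes, P is left-recursive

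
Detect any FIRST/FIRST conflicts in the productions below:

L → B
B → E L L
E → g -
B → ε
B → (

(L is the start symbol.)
No FIRST/FIRST conflicts.

A FIRST/FIRST conflict occurs when two productions N → α and N → β for the same non-terminal have FIRST(α) ∩ FIRST(β) ≠ ∅ (with ε ∈ FIRST of a nullable right-hand side, so two nullable alternatives also conflict).

FIRST sets of the non-terminals at (or reachable through a nullable prefix from) the front of some alternative:
  FIRST(E) = { 'g' }

Productions for B:
  B → E L L: FIRST = { 'g' }
  B → ε: FIRST = { ε }
  B → (: FIRST = { '(' }
L, E have only one production, so no FIRST/FIRST conflict is possible there.

All alternatives of each non-terminal have pairwise disjoint FIRST sets.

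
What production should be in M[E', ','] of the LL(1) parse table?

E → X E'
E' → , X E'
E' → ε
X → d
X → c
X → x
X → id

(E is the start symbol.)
To find M[E', ','], we find productions for E' where ',' is in the predict set (PREDICT(N → α) = (FIRST(α) \ {ε}) ∪ (FOLLOW(N) if α ⇒* ε)).

Relevant sets:
  FOLLOW(E') = { $ }

E' → , X E': PREDICT = { ',' }
  ',' is in predict set, so this production goes in M[E', ',']
E' → ε: PREDICT = { $ }

M[E', ','] = E' → , X E'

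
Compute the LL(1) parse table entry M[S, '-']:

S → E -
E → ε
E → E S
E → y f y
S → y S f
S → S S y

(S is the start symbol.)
S → E -, S → S S y

To find M[S, '-'], we find productions for S where '-' is in the predict set (PREDICT(N → α) = (FIRST(α) \ {ε}) ∪ (FOLLOW(N) if α ⇒* ε)).

Relevant sets:
  FIRST(E) = { '-', 'y', ε }
  FIRST(S) = { '-', 'y' }

S → E -: PREDICT = { '-', 'y' }
  '-' is in predict set, so this production goes in M[S, '-']
S → y S f: PREDICT = { 'y' }
S → S S y: PREDICT = { '-', 'y' }
  '-' is in predict set, so this production goes in M[S, '-']

M[S, '-'] = S → E -, S → S S y  (a multiply-defined cell — the grammar is not LL(1))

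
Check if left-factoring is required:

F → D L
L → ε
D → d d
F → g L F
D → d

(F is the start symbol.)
Yes, D has productions with common prefix 'd'

Left-factoring is needed when two productions for the same non-terminal
share a common prefix on the right-hand side.

Productions for F:
  F → D L
  F → g L F
Productions for D:
  D → d d
  D → d

Found common prefix 'd' in productions for D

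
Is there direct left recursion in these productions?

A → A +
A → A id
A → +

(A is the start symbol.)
Direct left recursion occurs when N → N α for some non-terminal N (the right-hand side begins with the left-hand side itself).

A → A +: LEFT RECURSIVE (starts with A)
A → A id: LEFT RECURSIVE (starts with A)
A → +: starts with '+'

The grammar has direct left recursion on: A.

Answer: Yes, A is left-recursive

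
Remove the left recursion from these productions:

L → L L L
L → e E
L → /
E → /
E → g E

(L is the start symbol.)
L → e E L'
L → / L'
L' → L L L'
L' → ε
E → /
E → g E

L is directly left-recursive. The standard transformation for
  A → A α₁ | ... | A α_m | β₁ | ... | β_n
is
  A  → β₁ A' | ... | β_n A'
  A' → α₁ A' | ... | α_m A' | ε

L → e E becomes L → e E L'
L → / becomes L → / L'
L → L L L becomes L' → L L L'
Add L' → ε

Productions for other non-terminals are unchanged:
  E → /
  E → g E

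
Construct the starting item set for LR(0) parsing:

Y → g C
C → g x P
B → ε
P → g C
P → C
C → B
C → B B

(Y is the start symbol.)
{ [Y → . g C], [Y' → . Y] }

First, augment the grammar with Y' → Y
I₀ = CLOSURE({ [Y' → . Y] }):
  [Y' → . Y] has the dot before Y: add [Y → . g C]
No further items can be added.

I₀ = { [Y → . g C], [Y' → . Y] }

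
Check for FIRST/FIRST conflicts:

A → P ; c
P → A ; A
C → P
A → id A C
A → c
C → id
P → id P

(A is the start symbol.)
A FIRST/FIRST conflict occurs when two productions N → α and N → β for the same non-terminal have FIRST(α) ∩ FIRST(β) ≠ ∅ (with ε ∈ FIRST of a nullable right-hand side, so two nullable alternatives also conflict).

FIRST sets of the non-terminals at (or reachable through a nullable prefix from) the front of some alternative:
  FIRST(P) = { 'c', 'id' }
  FIRST(A) = { 'c', 'id' }

Productions for A:
  A → P ; c: FIRST = { 'c', 'id' }
  A → id A C: FIRST = { 'id' }
  A → c: FIRST = { 'c' }
Productions for P:
  P → A ; A: FIRST = { 'c', 'id' }
  P → id P: FIRST = { 'id' }
Productions for C:
  C → P: FIRST = { 'c', 'id' }
  C → id: FIRST = { 'id' }

Conflict for A: A → P ; c and A → id A C
  Overlap: { 'id' }
Conflict for A: A → P ; c and A → c
  Overlap: { 'c' }
Conflict for P: P → A ; A and P → id P
  Overlap: { 'id' }
Conflict for C: C → P and C → id
  Overlap: { 'id' }

Answer: Yes. A → P ';' c / A → id A C on { 'id' }; A → P ';' c / A → c on { 'c' }; P → A ';' A / P → id P on { 'id' }; C → P / C → id on { 'id' }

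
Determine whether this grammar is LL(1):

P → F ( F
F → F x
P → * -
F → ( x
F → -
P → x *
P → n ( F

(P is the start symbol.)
No. Predict set conflict for F: { '(' }

A grammar is LL(1) if for each non-terminal N with multiple productions, the predict sets of those productions are pairwise disjoint, where PREDICT(N → α) = (FIRST(α) \ {ε}) ∪ (FOLLOW(N) if α ⇒* ε).

Relevant sets:
  FIRST(F) = { '(', '-' }

For P:
  PREDICT(P → F '(' F) = { '(', '-' }
  PREDICT(P → '*' '-') = { '*' }
  PREDICT(P → x '*') = { 'x' }
  PREDICT(P → n '(' F) = { 'n' }
For F:
  PREDICT(F → F x) = { '(', '-' }
  PREDICT(F → '(' x) = { '(' }
  PREDICT(F → '-') = { '-' }

Conflict found: Predict set conflict for F: { '(' }
The grammar is NOT LL(1).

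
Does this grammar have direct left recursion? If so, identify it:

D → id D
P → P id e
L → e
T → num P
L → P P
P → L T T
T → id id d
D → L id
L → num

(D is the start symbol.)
D → id D: starts with id
P → P id e: LEFT RECURSIVE (starts with P)
L → e: starts with e
T → num P: starts with num
L → P P: starts with P
P → L T T: starts with L
T → id id d: starts with id
D → L id: starts with L
L → num: starts with num

The grammar has direct left recursion on: P.

Answer: Yes, P is left-recursive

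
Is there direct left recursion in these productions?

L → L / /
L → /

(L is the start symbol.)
Yes, L is left-recursive

Direct left recursion occurs when N → N α for some non-terminal N (the right-hand side begins with the left-hand side itself).

L → L / /: LEFT RECURSIVE (starts with L)
L → /: starts with '/'

The grammar has direct left recursion on: L.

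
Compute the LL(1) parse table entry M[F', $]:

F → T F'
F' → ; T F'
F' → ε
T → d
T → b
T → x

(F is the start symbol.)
To find M[F', $], we find productions for F' where $ is in the predict set (PREDICT(N → α) = (FIRST(α) \ {ε}) ∪ (FOLLOW(N) if α ⇒* ε)).

Relevant sets:
  FOLLOW(F') = { $ }

F' → ; T F': PREDICT = { ';' }
F' → ε: PREDICT = { $ }
  $ is in predict set, so this production goes in M[F', $]

M[F', $] = F' → ε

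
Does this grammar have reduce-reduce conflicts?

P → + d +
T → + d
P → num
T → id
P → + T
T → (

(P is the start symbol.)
No reduce-reduce conflicts

A reduce-reduce conflict occurs when an LR(0) state has two complete items [A → α .] and [B → β .] — both call for a reduction, and with no lookahead the parser cannot choose between them.

Augment with P' → P and build the canonical LR(0) collection (I0 = CLOSURE({[P' → . P]}), then GOTO on every symbol after a dot until no new states appear). It has 11 states:
  I0: { [P → . + T], [P → . + d +], [P → . num], [P' → . P] }  — shift
  I1: { [P → + . T], [P → + . d +], [T → . (], [T → . + d], [T → . id] }  — shift
  I2: { [P' → P .] }  — accept
  I3: { [P → num .] }  — reduce
  I4: { [T → ( .] }  — reduce
  I5: { [T → + . d] }  — shift
  I6: { [P → + T .] }  — reduce
  I7: { [P → + d . +] }  — shift
  I8: { [T → id .] }  — reduce
  I9: { [P → + d + .] }  — reduce
  I10: { [T → + d .] }  — reduce

No state contains more than one complete item.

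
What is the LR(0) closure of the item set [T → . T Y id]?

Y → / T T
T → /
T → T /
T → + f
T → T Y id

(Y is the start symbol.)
{ [T → . + f], [T → . /], [T → . T /], [T → . T Y id] }

Start with: [T → . T Y id]
  [T → . T Y id] has the dot before T: add [T → . /], [T → . T /], [T → . + f]
No further items can be added.

CLOSURE = { [T → . + f], [T → . /], [T → . T /], [T → . T Y id] }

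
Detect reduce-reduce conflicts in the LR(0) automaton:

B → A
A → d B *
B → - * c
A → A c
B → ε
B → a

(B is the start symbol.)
No reduce-reduce conflicts

Augment with B' → B and build the canonical LR(0) collection (I0 = CLOSURE({[B' → . B]}), then GOTO on every symbol after a dot until no new states appear). It has 11 states:
  I0: { [A → . A c], [A → . d B *], [B → . - * c], [B → . A], [B → . a], [B → .], [B' → . B] }  — shift, reduce
  I1: { [B → - . * c] }  — shift
  I2: { [A → A . c], [B → A .] }  — shift, reduce
  I3: { [B' → B .] }  — accept
  I4: { [B → a .] }  — reduce
  I5: { [A → . A c], [A → . d B *], [A → d . B *], [B → . - * c], [B → . A], [B → . a], [B → .] }  — shift, reduce
  I6: { [A → d B . *] }  — shift
  I7: { [A → d B * .] }  — reduce
  I8: { [A → A c .] }  — reduce
  I9: { [B → - * . c] }  — shift
  I10: { [B → - * c .] }  — reduce

No state contains more than one complete item.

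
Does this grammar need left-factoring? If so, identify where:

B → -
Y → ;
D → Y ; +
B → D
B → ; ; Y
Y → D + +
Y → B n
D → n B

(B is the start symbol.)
Left-factoring is needed when two productions for the same non-terminal
share a common prefix on the right-hand side.

Productions for B:
  B → -
  B → D
  B → ; ; Y
Productions for Y:
  Y → ;
  Y → D + +
  Y → B n
Productions for D:
  D → Y ; +
  D → n B

No common prefixes found.

Answer: No, left-factoring is not needed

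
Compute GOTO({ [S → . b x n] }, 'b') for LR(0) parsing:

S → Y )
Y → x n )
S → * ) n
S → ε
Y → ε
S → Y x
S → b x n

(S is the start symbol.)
GOTO(I, 'b') = CLOSURE({ [A → αX.β] : [A → α.Xβ] ∈ I, X = 'b' })

Items with dot before 'b', with the dot advanced:
  [S → . b x n] → [S → b . x n]
Closure adds nothing (no advanced item has the dot before a non-terminal).

GOTO = { [S → b . x n] }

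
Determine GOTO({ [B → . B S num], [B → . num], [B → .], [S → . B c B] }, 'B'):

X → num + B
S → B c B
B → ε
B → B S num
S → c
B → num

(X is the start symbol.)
GOTO(I, 'B') = CLOSURE({ [A → αX.β] : [A → α.Xβ] ∈ I, X = 'B' })

Items with dot before 'B', with the dot advanced:
  [B → . B S num] → [B → B . S num]
  [S → . B c B] → [S → B . c B]
Closure of the advanced items:
  [B → B . S num] has the dot before S: add [S → . B c B], [S → . c]
  [S → . B c B] has the dot before B: add [B → .], [B → . B S num], [B → . num]

GOTO = { [B → . B S num], [B → . num], [B → .], [B → B . S num], [S → . B c B], [S → . c], [S → B . c B] }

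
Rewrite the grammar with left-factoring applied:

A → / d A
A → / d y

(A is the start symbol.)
Left-factoring transforms A → αβ₁ | αβ₂ into A → αA' and A' → β₁ | β₂
(α is the longest common prefix among the alternatives). Repeat until
no nonterminal has two alternatives with a common prefix.

Round 1: A has alternatives sharing prefix '/ d'. Introduce A': A → / d A'
  Add: A' → A
  Add: A' → y

No remaining common prefixes — done.

Resulting grammar:
A → / d A'
A' → A
A' → y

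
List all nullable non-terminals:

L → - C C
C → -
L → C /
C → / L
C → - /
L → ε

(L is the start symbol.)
{ 'L' }

ε-productions: L → ε
So L is immediately nullable.
No further non-terminal can be added: every production for the remaining non-terminals contains a terminal or a non-nullable non-terminal.
Nullable = { 'L' }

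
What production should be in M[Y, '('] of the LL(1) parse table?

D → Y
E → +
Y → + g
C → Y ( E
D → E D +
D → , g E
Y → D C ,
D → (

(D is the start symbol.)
To find M[Y, '('], we find productions for Y where '(' is in the predict set (PREDICT(N → α) = (FIRST(α) \ {ε}) ∪ (FOLLOW(N) if α ⇒* ε)).

Relevant sets:
  FIRST(D) = { '(', '+', ',' }

Y → + g: PREDICT = { '+' }
Y → D C ,: PREDICT = { '(', '+', ',' }
  '(' is in predict set, so this production goes in M[Y, '(']

M[Y, '('] = Y → D C ,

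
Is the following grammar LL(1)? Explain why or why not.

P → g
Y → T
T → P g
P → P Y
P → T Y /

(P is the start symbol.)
No. Predict set conflict for P: { 'g' }

A grammar is LL(1) if for each non-terminal N with multiple productions, the predict sets of those productions are pairwise disjoint, where PREDICT(N → α) = (FIRST(α) \ {ε}) ∪ (FOLLOW(N) if α ⇒* ε).

Relevant sets:
  FIRST(P) = { 'g' }
  FIRST(T) = { 'g' }

For P:
  PREDICT(P → g) = { 'g' }
  PREDICT(P → P Y) = { 'g' }
  PREDICT(P → T Y '/') = { 'g' }
Y, T have a single production, so nothing to check there.

Conflict found: Predict set conflict for P: { 'g' }
The grammar is NOT LL(1).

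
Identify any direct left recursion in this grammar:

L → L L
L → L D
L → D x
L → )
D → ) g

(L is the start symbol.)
L → L L: LEFT RECURSIVE (starts with L)
L → L D: LEFT RECURSIVE (starts with L)
L → D x: starts with D
L → ): starts with ')'
D → ) g: starts with ')'

The grammar has direct left recursion on: L.

Answer: Yes, L is left-recursive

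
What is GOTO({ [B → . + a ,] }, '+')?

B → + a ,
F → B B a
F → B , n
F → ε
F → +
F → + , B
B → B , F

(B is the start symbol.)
{ [B → + . a ,] }

GOTO(I, '+') = CLOSURE({ [A → αX.β] : [A → α.Xβ] ∈ I, X = '+' })

Items with dot before '+', with the dot advanced:
  [B → . + a ,] → [B → + . a ,]
Closure adds nothing (no advanced item has the dot before a non-terminal).

GOTO = { [B → + . a ,] }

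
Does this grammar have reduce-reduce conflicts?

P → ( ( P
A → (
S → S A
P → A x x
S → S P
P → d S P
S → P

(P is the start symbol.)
Yes — I8: [P → d S P .] vs [S → S P .]

A reduce-reduce conflict occurs when an LR(0) state has two complete items [A → α .] and [B → β .] — both call for a reduction, and with no lookahead the parser cannot choose between them.

Augment with P' → P and build the canonical LR(0) collection (I0 = CLOSURE({[P' → . P]}), then GOTO on every symbol after a dot until no new states appear). It has 13 states:
  I0: { [A → . (], [P → . ( ( P], [P → . A x x], [P → . d S P], [P' → . P] }  — shift
  I1: { [A → ( .], [P → ( . ( P] }  — shift, reduce
  I2: { [P → A . x x] }  — shift
  I3: { [P' → P .] }  — accept
  I4: { [A → . (], [P → . ( ( P], [P → . A x x], [P → . d S P], [P → d . S P], [S → . P], [S → . S A], [S → . S P] }  — shift
  I5: { [S → P .] }  — reduce
  I6: { [A → . (], [P → . ( ( P], [P → . A x x], [P → . d S P], [P → d S . P], [S → S . A], [S → S . P] }  — shift
  I7: { [P → A . x x], [S → S A .] }  — shift, reduce
  I8: { [P → d S P .], [S → S P .] }  — 2 reduces
  I9: { [P → A x . x] }  — shift
  I10: { [P → A x x .] }  — reduce
  I11: { [A → . (], [P → ( ( . P], [P → . ( ( P], [P → . A x x], [P → . d S P] }  — shift
  I12: { [P → ( ( P .] }  — reduce

I8 contains complete items [P → d S P .], [S → S P .] — reduce-reduce conflict.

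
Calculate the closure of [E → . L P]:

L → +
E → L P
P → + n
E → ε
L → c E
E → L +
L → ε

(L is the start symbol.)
To compute CLOSURE, for each item [A → α.Bβ] where B is a non-terminal, add [B → .γ] for all productions B → γ; repeat for the newly added items until nothing changes.

Start with: [E → . L P]
  [E → . L P] has the dot before L: add [L → . +], [L → . c E], [L → .]
No further items can be added.

CLOSURE = { [E → . L P], [L → . +], [L → . c E], [L → .] }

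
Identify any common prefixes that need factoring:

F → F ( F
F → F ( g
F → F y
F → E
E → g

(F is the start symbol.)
Yes, F has productions with common prefix 'F'

Left-factoring is needed when two productions for the same non-terminal
share a common prefix on the right-hand side.

Productions for F:
  F → F ( F
  F → F ( g
  F → F y
  F → E

Found common prefix 'F' in productions for F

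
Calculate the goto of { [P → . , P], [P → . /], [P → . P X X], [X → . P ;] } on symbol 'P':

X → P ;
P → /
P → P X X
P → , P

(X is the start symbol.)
{ [P → . , P], [P → . /], [P → . P X X], [P → P . X X], [X → . P ;], [X → P . ;] }

GOTO(I, 'P') = CLOSURE({ [A → αX.β] : [A → α.Xβ] ∈ I, X = 'P' })

Items with dot before 'P', with the dot advanced:
  [P → . P X X] → [P → P . X X]
  [X → . P ;] → [X → P . ;]
Closure of the advanced items:
  [P → P . X X] has the dot before X: add [X → . P ;]
  [X → . P ;] has the dot before P: add [P → . /], [P → . P X X], [P → . , P]

GOTO = { [P → . , P], [P → . /], [P → . P X X], [P → P . X X], [X → . P ;], [X → P . ;] }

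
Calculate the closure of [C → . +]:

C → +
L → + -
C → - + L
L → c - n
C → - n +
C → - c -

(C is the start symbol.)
To compute CLOSURE, for each item [A → α.Bβ] where B is a non-terminal, add [B → .γ] for all productions B → γ; repeat for the newly added items until nothing changes.

Start with: [C → . +]
The dot precedes the terminal '+', so nothing is added.

CLOSURE = { [C → . +] }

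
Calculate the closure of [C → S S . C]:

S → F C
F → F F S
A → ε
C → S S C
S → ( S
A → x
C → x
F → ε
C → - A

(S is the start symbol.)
{ [C → . - A], [C → . S S C], [C → . x], [C → S S . C], [F → . F F S], [F → .], [S → . ( S], [S → . F C] }

To compute CLOSURE, for each item [A → α.Bβ] where B is a non-terminal, add [B → .γ] for all productions B → γ; repeat for the newly added items until nothing changes.

Start with: [C → S S . C]
  [C → S S . C] has the dot before C: add [C → . S S C], [C → . x], [C → . - A]
  [C → . S S C] has the dot before S: add [S → . F C], [S → . ( S]
  [S → . F C] has the dot before F: add [F → . F F S], [F → .]
No further items can be added.

CLOSURE = { [C → . - A], [C → . S S C], [C → . x], [C → S S . C], [F → . F F S], [F → .], [S → . ( S], [S → . F C] }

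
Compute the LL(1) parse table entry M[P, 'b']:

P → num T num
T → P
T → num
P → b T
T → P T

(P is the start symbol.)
P → b T

To find M[P, 'b'], we find productions for P where 'b' is in the predict set (PREDICT(N → α) = (FIRST(α) \ {ε}) ∪ (FOLLOW(N) if α ⇒* ε)).

P → num T num: PREDICT = { 'num' }
P → b T: PREDICT = { 'b' }
  'b' is in predict set, so this production goes in M[P, 'b']

M[P, 'b'] = P → b T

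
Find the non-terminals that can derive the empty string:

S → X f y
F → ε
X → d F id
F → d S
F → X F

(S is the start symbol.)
{ 'F' }

A non-terminal is nullable if it can derive ε (the empty string): either it has an ε-production, or it has a production whose right-hand side consists entirely of nullable non-terminals.

ε-productions: F → ε
So F is immediately nullable.
No further non-terminal can be added: every production for the remaining non-terminals contains a terminal or a non-nullable non-terminal.
Nullable = { 'F' }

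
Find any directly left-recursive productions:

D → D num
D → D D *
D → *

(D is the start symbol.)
Yes, D is left-recursive

Direct left recursion occurs when N → N α for some non-terminal N (the right-hand side begins with the left-hand side itself).

D → D num: LEFT RECURSIVE (starts with D)
D → D D *: LEFT RECURSIVE (starts with D)
D → *: starts with '*'

The grammar has direct left recursion on: D.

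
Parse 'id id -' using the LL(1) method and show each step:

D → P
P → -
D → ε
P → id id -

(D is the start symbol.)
Stack is shown with the top on the left.

Stack      Input      Action
----------------------------
D $        id id - $  output D → P
P $        id id - $  output P → id id -
id id - $  id id - $  match 'id'
id - $     id - $     match 'id'
- $        - $        match '-'
$          $          accept

The string is accepted.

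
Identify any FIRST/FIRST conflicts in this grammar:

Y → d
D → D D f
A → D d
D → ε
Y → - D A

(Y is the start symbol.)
A FIRST/FIRST conflict occurs when two productions N → α and N → β for the same non-terminal have FIRST(α) ∩ FIRST(β) ≠ ∅ (with ε ∈ FIRST of a nullable right-hand side, so two nullable alternatives also conflict).

FIRST sets of the non-terminals at (or reachable through a nullable prefix from) the front of some alternative:
  FIRST(D) = { 'f', ε }

Productions for Y:
  Y → d: FIRST = { 'd' }
  Y → - D A: FIRST = { '-' }
Productions for D:
  D → D D f: FIRST = { 'f' }
  D → ε: FIRST = { ε }
A has only one production, so no FIRST/FIRST conflict is possible there.

All alternatives of each non-terminal have pairwise disjoint FIRST sets.

Answer: No FIRST/FIRST conflicts.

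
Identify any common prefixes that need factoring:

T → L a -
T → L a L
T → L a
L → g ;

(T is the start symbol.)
Yes, T has productions with common prefix 'L a'

Left-factoring is needed when two productions for the same non-terminal
share a common prefix on the right-hand side.

Productions for T:
  T → L a -
  T → L a L
  T → L a

Found common prefix 'L a' in productions for T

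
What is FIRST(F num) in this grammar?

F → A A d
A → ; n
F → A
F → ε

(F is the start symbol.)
{ ';', 'num' }

FIRST sets of the non-terminals involved (from the grammar, by fixed-point iteration):
  FIRST(F) = { ';', ε }

To compute FIRST(F num), process the symbols left to right:
Symbol F is a non-terminal. Add FIRST(F) \ {ε} = { ';' }
F is nullable (ε ∈ FIRST(F)), continue to the next symbol.
Symbol num is a terminal. Add 'num' and stop.
FIRST(F num) = { ';', 'num' }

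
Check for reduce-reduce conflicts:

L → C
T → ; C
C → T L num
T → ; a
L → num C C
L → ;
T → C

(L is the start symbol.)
A reduce-reduce conflict occurs when an LR(0) state has two complete items [A → α .] and [B → β .] — both call for a reduction, and with no lookahead the parser cannot choose between them.

Augment with L' → L and build the canonical LR(0) collection (I0 = CLOSURE({[L' → . L]}), then GOTO on every symbol after a dot until no new states appear). It has 13 states:
  I0: { [C → . T L num], [L → . ;], [L → . C], [L → . num C C], [L' → . L], [T → . ; C], [T → . ; a], [T → . C] }  — shift
  I1: { [C → . T L num], [L → ; .], [T → . ; C], [T → . ; a], [T → . C], [T → ; . C], [T → ; . a] }  — shift, reduce
  I2: { [L → C .], [T → C .] }  — 2 reduces
  I3: { [L' → L .] }  — accept
  I4: { [C → . T L num], [C → T . L num], [L → . ;], [L → . C], [L → . num C C], [T → . ; C], [T → . ; a], [T → . C] }  — shift
  I5: { [C → . T L num], [L → num . C C], [T → . ; C], [T → . ; a], [T → . C] }  — shift
  I6: { [C → . T L num], [T → . ; C], [T → . ; a], [T → . C], [T → ; . C], [T → ; . a] }  — shift
  I7: { [C → . T L num], [L → num C . C], [T → . ; C], [T → . ; a], [T → . C], [T → C .] }  — shift, reduce
  I8: { [L → num C C .], [T → C .] }  — 2 reduces
  I9: { [T → ; C .], [T → C .] }  — 2 reduces
  I10: { [T → ; a .] }  — reduce
  I11: { [C → T L . num] }  — shift
  I12: { [C → T L num .] }  — reduce

I2 contains complete items [L → C .], [T → C .] — reduce-reduce conflict.
I8 contains complete items [L → num C C .], [T → C .] — reduce-reduce conflict.
I9 contains complete items [T → ; C .], [T → C .] — reduce-reduce conflict.

Answer: Yes — I2: [L → C .] vs [T → C .]; I8: [L → num C C .] vs [T → C .]; I9: [T → ; C .] vs [T → C .]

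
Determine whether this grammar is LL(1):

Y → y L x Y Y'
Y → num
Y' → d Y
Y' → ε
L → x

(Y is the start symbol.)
No. Predict set conflict for Y': { 'd' }

A grammar is LL(1) if for each non-terminal N with multiple productions, the predict sets of those productions are pairwise disjoint, where PREDICT(N → α) = (FIRST(α) \ {ε}) ∪ (FOLLOW(N) if α ⇒* ε).

Relevant sets:
  FOLLOW(Y') = { $, 'd' }

For Y:
  PREDICT(Y → y L x Y Y') = { 'y' }
  PREDICT(Y → num) = { 'num' }
For Y':
  PREDICT(Y' → d Y) = { 'd' }
  PREDICT(Y' → ε) = { $, 'd' }
L has a single production, so nothing to check there.

Conflict found: Predict set conflict for Y': { 'd' }
The grammar is NOT LL(1).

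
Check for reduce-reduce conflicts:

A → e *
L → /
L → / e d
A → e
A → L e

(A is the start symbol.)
A reduce-reduce conflict occurs when an LR(0) state has two complete items [A → α .] and [B → β .] — both call for a reduction, and with no lookahead the parser cannot choose between them.

Augment with A' → A and build the canonical LR(0) collection (I0 = CLOSURE({[A' → . A]}), then GOTO on every symbol after a dot until no new states appear). It has 9 states:
  I0: { [A → . L e], [A → . e *], [A → . e], [A' → . A], [L → . / e d], [L → . /] }  — shift
  I1: { [L → / . e d], [L → / .] }  — shift, reduce
  I2: { [A' → A .] }  — accept
  I3: { [A → L . e] }  — shift
  I4: { [A → e . *], [A → e .] }  — shift, reduce
  I5: { [A → e * .] }  — reduce
  I6: { [A → L e .] }  — reduce
  I7: { [L → / e . d] }  — shift
  I8: { [L → / e d .] }  — reduce

No state contains more than one complete item.

Answer: No reduce-reduce conflicts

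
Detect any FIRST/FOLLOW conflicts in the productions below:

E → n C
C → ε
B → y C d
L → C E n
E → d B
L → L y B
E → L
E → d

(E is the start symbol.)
Nullable non-terminals: C.
C has a nullable alternative but only one production, so nothing to check.

B, E, L have no nullable alternative, so no FIRST/FOLLOW check is needed there.

No FIRST/FOLLOW conflicts found.

Answer: No FIRST/FOLLOW conflicts.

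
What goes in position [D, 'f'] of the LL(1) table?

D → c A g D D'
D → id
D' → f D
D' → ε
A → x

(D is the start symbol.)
To find M[D, 'f'], we find productions for D where 'f' is in the predict set (PREDICT(N → α) = (FIRST(α) \ {ε}) ∪ (FOLLOW(N) if α ⇒* ε)).

D → c A g D D': PREDICT = { 'c' }
D → id: PREDICT = { 'id' }

M[D, 'f'] is empty (no production applies)

Answer: Empty (error entry)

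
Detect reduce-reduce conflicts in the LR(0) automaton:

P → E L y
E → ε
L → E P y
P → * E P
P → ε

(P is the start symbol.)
A reduce-reduce conflict occurs when an LR(0) state has two complete items [A → α .] and [B → β .] — both call for a reduction, and with no lookahead the parser cannot choose between them.

Augment with P' → P and build the canonical LR(0) collection (I0 = CLOSURE({[P' → . P]}), then GOTO on every symbol after a dot until no new states appear). It has 11 states:
  I0: { [E → .], [P → . * E P], [P → . E L y], [P → .], [P' → . P] }  — shift, 2 reduces
  I1: { [E → .], [P → * . E P] }  — reduce
  I2: { [E → .], [L → . E P y], [P → E . L y] }  — reduce
  I3: { [P' → P .] }  — accept
  I4: { [E → .], [L → E . P y], [P → . * E P], [P → . E L y], [P → .] }  — shift, 2 reduces
  I5: { [P → E L . y] }  — shift
  I6: { [P → E L y .] }  — reduce
  I7: { [L → E P . y] }  — shift
  I8: { [L → E P y .] }  — reduce
  I9: { [E → .], [P → * E . P], [P → . * E P], [P → . E L y], [P → .] }  — shift, 2 reduces
  I10: { [P → * E P .] }  — reduce

I0 contains complete items [E → .], [P → .] — reduce-reduce conflict.
I4 contains complete items [E → .], [P → .] — reduce-reduce conflict.
I9 contains complete items [E → .], [P → .] — reduce-reduce conflict.

Answer: Yes — I0: [E → .] vs [P → .]; I4: [E → .] vs [P → .]; I9: [E → .] vs [P → .]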